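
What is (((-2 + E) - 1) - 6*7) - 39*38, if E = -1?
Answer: -1528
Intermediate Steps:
(((-2 + E) - 1) - 6*7) - 39*38 = (((-2 - 1) - 1) - 6*7) - 39*38 = ((-3 - 1) - 42) - 1482 = (-4 - 42) - 1482 = -46 - 1482 = -1528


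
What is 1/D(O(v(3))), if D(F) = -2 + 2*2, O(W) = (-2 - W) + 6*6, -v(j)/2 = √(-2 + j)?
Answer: ½ ≈ 0.50000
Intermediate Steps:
v(j) = -2*√(-2 + j)
O(W) = 34 - W (O(W) = (-2 - W) + 36 = 34 - W)
D(F) = 2 (D(F) = -2 + 4 = 2)
1/D(O(v(3))) = 1/2 = ½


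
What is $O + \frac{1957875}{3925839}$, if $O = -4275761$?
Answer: $- \frac{5595315776868}{1308613} \approx -4.2758 \cdot 10^{6}$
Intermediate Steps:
$O + \frac{1957875}{3925839} = -4275761 + \frac{1957875}{3925839} = -4275761 + 1957875 \cdot \frac{1}{3925839} = -4275761 + \frac{652625}{1308613} = - \frac{5595315776868}{1308613}$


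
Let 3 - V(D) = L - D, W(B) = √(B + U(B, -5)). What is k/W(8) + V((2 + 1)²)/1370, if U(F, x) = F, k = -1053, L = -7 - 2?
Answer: -721263/2740 ≈ -263.23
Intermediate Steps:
L = -9
W(B) = √2*√B (W(B) = √(B + B) = √(2*B) = √2*√B)
V(D) = 12 + D (V(D) = 3 - (-9 - D) = 3 + (9 + D) = 12 + D)
k/W(8) + V((2 + 1)²)/1370 = -1053/(√2*√8) + (12 + (2 + 1)²)/1370 = -1053/(√2*(2*√2)) + (12 + 3²)*(1/1370) = -1053/4 + (12 + 9)*(1/1370) = -1053*¼ + 21*(1/1370) = -1053/4 + 21/1370 = -721263/2740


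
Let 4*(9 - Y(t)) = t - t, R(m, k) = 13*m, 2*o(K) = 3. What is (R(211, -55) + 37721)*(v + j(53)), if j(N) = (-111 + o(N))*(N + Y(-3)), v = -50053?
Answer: -2300054688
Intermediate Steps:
o(K) = 3/2 (o(K) = (½)*3 = 3/2)
Y(t) = 9 (Y(t) = 9 - (t - t)/4 = 9 - ¼*0 = 9 + 0 = 9)
j(N) = -1971/2 - 219*N/2 (j(N) = (-111 + 3/2)*(N + 9) = -219*(9 + N)/2 = -1971/2 - 219*N/2)
(R(211, -55) + 37721)*(v + j(53)) = (13*211 + 37721)*(-50053 + (-1971/2 - 219/2*53)) = (2743 + 37721)*(-50053 + (-1971/2 - 11607/2)) = 40464*(-50053 - 6789) = 40464*(-56842) = -2300054688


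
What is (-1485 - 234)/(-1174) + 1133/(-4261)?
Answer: 5994517/5002414 ≈ 1.1983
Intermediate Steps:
(-1485 - 234)/(-1174) + 1133/(-4261) = -1719*(-1/1174) + 1133*(-1/4261) = 1719/1174 - 1133/4261 = 5994517/5002414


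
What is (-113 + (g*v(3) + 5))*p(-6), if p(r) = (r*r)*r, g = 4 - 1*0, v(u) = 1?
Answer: 22464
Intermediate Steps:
g = 4 (g = 4 + 0 = 4)
p(r) = r³ (p(r) = r²*r = r³)
(-113 + (g*v(3) + 5))*p(-6) = (-113 + (4*1 + 5))*(-6)³ = (-113 + (4 + 5))*(-216) = (-113 + 9)*(-216) = -104*(-216) = 22464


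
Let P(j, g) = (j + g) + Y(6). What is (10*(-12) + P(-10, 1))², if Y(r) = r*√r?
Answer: 16857 - 1548*√6 ≈ 13065.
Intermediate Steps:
Y(r) = r^(3/2)
P(j, g) = g + j + 6*√6 (P(j, g) = (j + g) + 6^(3/2) = (g + j) + 6*√6 = g + j + 6*√6)
(10*(-12) + P(-10, 1))² = (10*(-12) + (1 - 10 + 6*√6))² = (-120 + (-9 + 6*√6))² = (-129 + 6*√6)²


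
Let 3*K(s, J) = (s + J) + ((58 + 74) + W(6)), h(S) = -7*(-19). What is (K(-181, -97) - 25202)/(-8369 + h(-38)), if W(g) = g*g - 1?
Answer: 25239/8236 ≈ 3.0645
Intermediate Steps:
W(g) = -1 + g² (W(g) = g² - 1 = -1 + g²)
h(S) = 133
K(s, J) = 167/3 + J/3 + s/3 (K(s, J) = ((s + J) + ((58 + 74) + (-1 + 6²)))/3 = ((J + s) + (132 + (-1 + 36)))/3 = ((J + s) + (132 + 35))/3 = ((J + s) + 167)/3 = (167 + J + s)/3 = 167/3 + J/3 + s/3)
(K(-181, -97) - 25202)/(-8369 + h(-38)) = ((167/3 + (⅓)*(-97) + (⅓)*(-181)) - 25202)/(-8369 + 133) = ((167/3 - 97/3 - 181/3) - 25202)/(-8236) = (-37 - 25202)*(-1/8236) = -25239*(-1/8236) = 25239/8236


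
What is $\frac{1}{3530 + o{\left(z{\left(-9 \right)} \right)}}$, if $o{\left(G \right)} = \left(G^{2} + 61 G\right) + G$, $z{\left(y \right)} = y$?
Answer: $\frac{1}{3053} \approx 0.00032755$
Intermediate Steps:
$o{\left(G \right)} = G^{2} + 62 G$
$\frac{1}{3530 + o{\left(z{\left(-9 \right)} \right)}} = \frac{1}{3530 - 9 \left(62 - 9\right)} = \frac{1}{3530 - 477} = \frac{1}{3053}$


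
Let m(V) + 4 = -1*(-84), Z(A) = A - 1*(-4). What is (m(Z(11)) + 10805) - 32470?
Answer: -21585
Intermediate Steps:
Z(A) = 4 + A (Z(A) = A + 4 = 4 + A)
m(V) = 80 (m(V) = -4 - 1*(-84) = -4 + 84 = 80)
(m(Z(11)) + 10805) - 32470 = (80 + 10805) - 32470 = 10885 - 32470 = -21585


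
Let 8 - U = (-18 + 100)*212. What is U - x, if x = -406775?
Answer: 389399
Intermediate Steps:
U = -17376 (U = 8 - (-18 + 100)*212 = 8 - 82*212 = 8 - 1*17384 = 8 - 17384 = -17376)
U - x = -17376 - 1*(-406775) = -17376 + 406775 = 389399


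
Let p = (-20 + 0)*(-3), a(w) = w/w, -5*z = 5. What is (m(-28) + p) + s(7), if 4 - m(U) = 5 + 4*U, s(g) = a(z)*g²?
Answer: 220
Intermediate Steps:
z = -1 (z = -⅕*5 = -1)
a(w) = 1
s(g) = g² (s(g) = 1*g² = g²)
p = 60 (p = -20*(-3) = 60)
m(U) = -1 - 4*U (m(U) = 4 - (5 + 4*U) = 4 + (-5 - 4*U) = -1 - 4*U)
(m(-28) + p) + s(7) = ((-1 - 4*(-28)) + 60) + 7² = ((-1 + 112) + 60) + 49 = (111 + 60) + 49 = 171 + 49 = 220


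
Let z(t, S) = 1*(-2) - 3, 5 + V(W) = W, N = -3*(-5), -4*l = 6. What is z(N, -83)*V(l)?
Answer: 65/2 ≈ 32.500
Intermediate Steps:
l = -3/2 (l = -¼*6 = -3/2 ≈ -1.5000)
N = 15
V(W) = -5 + W
z(t, S) = -5 (z(t, S) = -2 - 3 = -5)
z(N, -83)*V(l) = -5*(-5 - 3/2) = -5*(-13/2) = 65/2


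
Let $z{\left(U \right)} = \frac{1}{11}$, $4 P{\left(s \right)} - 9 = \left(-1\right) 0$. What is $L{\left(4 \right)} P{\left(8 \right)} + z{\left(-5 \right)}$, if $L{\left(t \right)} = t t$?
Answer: $\frac{397}{11} \approx 36.091$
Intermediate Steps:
$P{\left(s \right)} = \frac{9}{4}$ ($P{\left(s \right)} = \frac{9}{4} + \frac{\left(-1\right) 0}{4} = \frac{9}{4} + \frac{1}{4} \cdot 0 = \frac{9}{4} + 0 = \frac{9}{4}$)
$L{\left(t \right)} = t^{2}$
$z{\left(U \right)} = \frac{1}{11}$
$L{\left(4 \right)} P{\left(8 \right)} + z{\left(-5 \right)} = 4^{2} \cdot \frac{9}{4} + \frac{1}{11} = 16 \cdot \frac{9}{4} + \frac{1}{11} = 36 + \frac{1}{11} = \frac{397}{11}$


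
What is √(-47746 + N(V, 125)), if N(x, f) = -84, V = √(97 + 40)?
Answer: I*√47830 ≈ 218.7*I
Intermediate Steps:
V = √137 ≈ 11.705
√(-47746 + N(V, 125)) = √(-47746 - 84) = √(-47830) = I*√47830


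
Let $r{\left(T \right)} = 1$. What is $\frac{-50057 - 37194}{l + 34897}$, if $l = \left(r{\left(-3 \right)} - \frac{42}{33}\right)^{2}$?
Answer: $- \frac{10557371}{4222546} \approx -2.5002$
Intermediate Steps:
$l = \frac{9}{121}$ ($l = \left(1 - \frac{42}{33}\right)^{2} = \left(1 - \frac{14}{11}\right)^{2} = \left(- \frac{3}{11}\right)^{2} = \frac{9}{121} \approx 0.07438$)
$\frac{-50057 - 37194}{l + 34897} = \frac{-50057 - 37194}{\frac{9}{121} + 34897} = - \frac{87251}{\frac{4222546}{121}} = \left(-87251\right) \frac{121}{4222546} = - \frac{10557371}{4222546}$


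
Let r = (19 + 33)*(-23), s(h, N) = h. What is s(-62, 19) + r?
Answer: -1258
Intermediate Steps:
r = -1196 (r = 52*(-23) = -1196)
s(-62, 19) + r = -62 - 1196 = -1258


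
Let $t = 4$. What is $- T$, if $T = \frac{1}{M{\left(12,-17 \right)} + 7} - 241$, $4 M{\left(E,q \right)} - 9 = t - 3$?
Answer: $\frac{4577}{19} \approx 240.89$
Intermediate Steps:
$M{\left(E,q \right)} = \frac{5}{2}$ ($M{\left(E,q \right)} = \frac{9}{4} + \frac{4 - 3}{4} = \frac{9}{4} + \frac{1}{4} \cdot 1 = \frac{9}{4} + \frac{1}{4} = \frac{5}{2}$)
$T = - \frac{4577}{19}$ ($T = \frac{1}{\frac{5}{2} + 7} - 241 = \frac{1}{\frac{19}{2}} - 241 = \frac{2}{19} - 241 = - \frac{4577}{19} \approx -240.89$)
$- T = \left(-1\right) \left(- \frac{4577}{19}\right) = \frac{4577}{19}$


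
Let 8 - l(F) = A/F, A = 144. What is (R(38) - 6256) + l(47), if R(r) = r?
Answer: -292014/47 ≈ -6213.1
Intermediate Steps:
l(F) = 8 - 144/F
(R(38) - 6256) + l(47) = (38 - 6256) + (8 - 144/47) = -6218 + (8 - 144*1/47) = -6218 + (8 - 144/47) = -6218 + 232/47 = -292014/47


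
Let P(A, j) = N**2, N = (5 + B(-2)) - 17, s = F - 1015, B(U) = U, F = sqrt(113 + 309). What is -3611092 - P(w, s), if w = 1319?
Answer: -3611288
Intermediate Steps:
F = sqrt(422) ≈ 20.543
s = -1015 + sqrt(422) (s = sqrt(422) - 1015 = -1015 + sqrt(422) ≈ -994.46)
N = -14 (N = (5 - 2) - 17 = 3 - 17 = -14)
P(A, j) = 196 (P(A, j) = (-14)**2 = 196)
-3611092 - P(w, s) = -3611092 - 1*196 = -3611092 - 196 = -3611288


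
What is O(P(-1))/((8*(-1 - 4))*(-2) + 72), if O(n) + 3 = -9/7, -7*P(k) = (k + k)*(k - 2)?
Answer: -15/532 ≈ -0.028196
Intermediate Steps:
P(k) = -2*k*(-2 + k)/7 (P(k) = -(k + k)*(k - 2)/7 = -2*k*(-2 + k)/7)
O(n) = -30/7 (O(n) = -3 - 9/7 = -30/7)
O(P(-1))/((8*(-1 - 4))*(-2) + 72) = -30/7/((8*(-1 - 4))*(-2) + 72) = -30/7/((8*(-5))*(-2) + 72) = -30/7/(-40*(-2) + 72) = -30/7/(80 + 72) = -30/7/152 = (1/152)*(-30/7) = -15/532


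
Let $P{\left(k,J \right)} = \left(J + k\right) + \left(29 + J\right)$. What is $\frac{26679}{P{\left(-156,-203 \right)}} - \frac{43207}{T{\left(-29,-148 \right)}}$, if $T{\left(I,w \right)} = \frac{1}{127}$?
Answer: $- \frac{2924751716}{533} \approx -5.4873 \cdot 10^{6}$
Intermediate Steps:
$P{\left(k,J \right)} = 29 + k + 2 J$
$T{\left(I,w \right)} = \frac{1}{127}$
$\frac{26679}{P{\left(-156,-203 \right)}} - \frac{43207}{T{\left(-29,-148 \right)}} = \frac{26679}{29 - 156 + 2 \left(-203\right)} - 43207 \frac{1}{\frac{1}{127}} = \frac{26679}{29 - 156 - 406} - 5487289 = \frac{26679}{-533} - 5487289 = 26679 \left(- \frac{1}{533}\right) - 5487289 = - \frac{26679}{533} - 5487289 = - \frac{2924751716}{533}$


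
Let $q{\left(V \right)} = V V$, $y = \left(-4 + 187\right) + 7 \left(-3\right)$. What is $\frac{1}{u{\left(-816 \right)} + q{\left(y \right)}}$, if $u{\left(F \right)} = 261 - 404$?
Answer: $\frac{1}{26101} \approx 3.8313 \cdot 10^{-5}$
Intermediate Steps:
$y = 162$ ($y = 183 - 21 = 162$)
$q{\left(V \right)} = V^{2}$
$u{\left(F \right)} = -143$
$\frac{1}{u{\left(-816 \right)} + q{\left(y \right)}} = \frac{1}{-143 + 162^{2}} = \frac{1}{-143 + 26244} = \frac{1}{26101}$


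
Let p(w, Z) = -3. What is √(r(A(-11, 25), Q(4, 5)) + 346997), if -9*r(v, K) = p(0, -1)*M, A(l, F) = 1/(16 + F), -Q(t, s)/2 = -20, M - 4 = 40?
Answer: √3123105/3 ≈ 589.08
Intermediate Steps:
M = 44 (M = 4 + 40 = 44)
Q(t, s) = 40 (Q(t, s) = -2*(-20) = 40)
r(v, K) = 44/3 (r(v, K) = -(-1)*44/3 = -⅑*(-132) = 44/3)
√(r(A(-11, 25), Q(4, 5)) + 346997) = √(44/3 + 346997) = √(1041035/3) = √3123105/3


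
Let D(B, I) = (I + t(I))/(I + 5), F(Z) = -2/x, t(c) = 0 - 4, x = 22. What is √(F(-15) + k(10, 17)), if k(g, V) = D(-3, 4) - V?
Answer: 2*I*√517/11 ≈ 4.1341*I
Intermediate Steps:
t(c) = -4
F(Z) = -1/11 (F(Z) = -2/22 = -2*1/22 = -1/11)
D(B, I) = (-4 + I)/(5 + I) (D(B, I) = (I - 4)/(I + 5) = (-4 + I)/(5 + I))
k(g, V) = -V (k(g, V) = (-4 + 4)/(5 + 4) - V = 0/9 - V = (⅑)*0 - V = 0 - V = -V)
√(F(-15) + k(10, 17)) = √(-1/11 - 1*17) = √(-1/11 - 17) = √(-188/11) = 2*I*√517/11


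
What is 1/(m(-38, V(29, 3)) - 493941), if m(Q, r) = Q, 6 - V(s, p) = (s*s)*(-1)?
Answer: -1/493979 ≈ -2.0244e-6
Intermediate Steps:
V(s, p) = 6 + s² (V(s, p) = 6 - s*s*(-1) = 6 - s²*(-1) = 6 - (-1)*s² = 6 + s²)
1/(m(-38, V(29, 3)) - 493941) = 1/(-38 - 493941) = 1/(-493979) = -1/493979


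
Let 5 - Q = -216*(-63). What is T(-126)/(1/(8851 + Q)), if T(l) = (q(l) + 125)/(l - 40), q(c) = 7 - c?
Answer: 613008/83 ≈ 7385.6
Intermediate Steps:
Q = -13603 (Q = 5 - (-216)*(-63) = 5 - 1*13608 = 5 - 13608 = -13603)
T(l) = (132 - l)/(-40 + l) (T(l) = ((7 - l) + 125)/(l - 40) = (132 - l)/(-40 + l))
T(-126)/(1/(8851 + Q)) = ((132 - 1*(-126))/(-40 - 126))/(1/(8851 - 13603)) = ((132 + 126)/(-166))/(1/(-4752)) = (-1/166*258)/(-1/4752) = -129/83*(-4752) = 613008/83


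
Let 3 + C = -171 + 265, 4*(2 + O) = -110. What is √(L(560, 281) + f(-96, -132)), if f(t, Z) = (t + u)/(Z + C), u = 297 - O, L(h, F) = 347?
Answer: √2295426/82 ≈ 18.476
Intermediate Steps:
O = -59/2 (O = -2 + (¼)*(-110) = -2 - 55/2 = -59/2 ≈ -29.500)
u = 653/2 (u = 297 - 1*(-59/2) = 297 + 59/2 = 653/2 ≈ 326.50)
C = 91 (C = -3 + (-171 + 265) = -3 + 94 = 91)
f(t, Z) = (653/2 + t)/(91 + Z) (f(t, Z) = (t + 653/2)/(Z + 91) = (653/2 + t)/(91 + Z))
√(L(560, 281) + f(-96, -132)) = √(347 + (653/2 - 96)/(91 - 132)) = √(347 + (461/2)/(-41)) = √(347 - 1/41*461/2) = √(347 - 461/82) = √(27993/82) = √2295426/82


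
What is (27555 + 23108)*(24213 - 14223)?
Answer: 506123370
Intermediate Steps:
(27555 + 23108)*(24213 - 14223) = 50663*9990 = 506123370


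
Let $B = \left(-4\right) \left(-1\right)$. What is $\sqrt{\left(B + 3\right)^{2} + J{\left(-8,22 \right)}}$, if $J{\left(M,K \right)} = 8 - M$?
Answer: $\sqrt{65} \approx 8.0623$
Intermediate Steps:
$B = 4$
$\sqrt{\left(B + 3\right)^{2} + J{\left(-8,22 \right)}} = \sqrt{\left(4 + 3\right)^{2} + \left(8 - -8\right)} = \sqrt{7^{2} + \left(8 + 8\right)} = \sqrt{49 + 16} = \sqrt{65}$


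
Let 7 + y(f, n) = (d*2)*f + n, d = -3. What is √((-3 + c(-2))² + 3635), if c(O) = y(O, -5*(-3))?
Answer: 6*√109 ≈ 62.642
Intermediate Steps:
y(f, n) = -7 + n - 6*f (y(f, n) = -7 + ((-3*2)*f + n) = -7 + (-6*f + n) = -7 + (n - 6*f) = -7 + n - 6*f)
c(O) = 8 - 6*O (c(O) = -7 - 5*(-3) - 6*O = -7 + 15 - 6*O = 8 - 6*O)
√((-3 + c(-2))² + 3635) = √((-3 + (8 - 6*(-2)))² + 3635) = √((-3 + (8 + 12))² + 3635) = √((-3 + 20)² + 3635) = √(17² + 3635) = √(289 + 3635) = √3924 = 6*√109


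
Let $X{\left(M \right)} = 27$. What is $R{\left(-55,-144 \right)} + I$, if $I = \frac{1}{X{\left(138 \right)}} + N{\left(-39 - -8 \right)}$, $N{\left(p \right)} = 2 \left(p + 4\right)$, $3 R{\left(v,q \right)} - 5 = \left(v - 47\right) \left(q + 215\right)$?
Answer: $- \frac{66590}{27} \approx -2466.3$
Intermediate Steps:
$R{\left(v,q \right)} = \frac{5}{3} + \frac{\left(-47 + v\right) \left(215 + q\right)}{3}$ ($R{\left(v,q \right)} = \frac{5}{3} + \frac{\left(v - 47\right) \left(q + 215\right)}{3} = \frac{5}{3} + \frac{\left(-47 + v\right) \left(215 + q\right)}{3}$)
$N{\left(p \right)} = 8 + 2 p$ ($N{\left(p \right)} = 2 \left(4 + p\right) = 8 + 2 p$)
$I = - \frac{1457}{27}$ ($I = \frac{1}{27} + \left(8 + 2 \left(-39 - -8\right)\right) = \frac{1}{27} + \left(8 + 2 \left(-39 + 8\right)\right) = \frac{1}{27} + \left(8 + 2 \left(-31\right)\right) = \frac{1}{27} + \left(8 - 62\right) = \frac{1}{27} - 54 = - \frac{1457}{27} \approx -53.963$)
$R{\left(-55,-144 \right)} + I = \left(- \frac{10100}{3} - -2256 + \frac{215}{3} \left(-55\right) + \frac{1}{3} \left(-144\right) \left(-55\right)\right) - \frac{1457}{27} = \left(- \frac{10100}{3} + 2256 - \frac{11825}{3} + 2640\right) - \frac{1457}{27} = - \frac{7237}{3} - \frac{1457}{27} = - \frac{66590}{27}$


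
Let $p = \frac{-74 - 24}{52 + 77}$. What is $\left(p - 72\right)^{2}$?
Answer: $\frac{88096996}{16641} \approx 5294.0$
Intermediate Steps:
$p = - \frac{98}{129} \approx -0.75969$
$\left(p - 72\right)^{2} = \left(- \frac{98}{129} - 72\right)^{2} = \left(- \frac{9386}{129}\right)^{2} = \frac{88096996}{16641}$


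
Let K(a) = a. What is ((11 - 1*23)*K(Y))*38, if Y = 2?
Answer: -912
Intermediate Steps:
((11 - 1*23)*K(Y))*38 = ((11 - 1*23)*2)*38 = ((11 - 23)*2)*38 = -12*2*38 = -24*38 = -912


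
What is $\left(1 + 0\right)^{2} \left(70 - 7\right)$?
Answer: $63$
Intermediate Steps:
$\left(1 + 0\right)^{2} \left(70 - 7\right) = 1^{2} \cdot 63 = 1 \cdot 63 = 63$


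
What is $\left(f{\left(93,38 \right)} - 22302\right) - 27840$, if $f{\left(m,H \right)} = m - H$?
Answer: $-50087$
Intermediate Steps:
$\left(f{\left(93,38 \right)} - 22302\right) - 27840 = \left(\left(93 - 38\right) - 22302\right) - 27840 = \left(55 - 22302\right) - 27840 = -22247 - 27840 = -50087$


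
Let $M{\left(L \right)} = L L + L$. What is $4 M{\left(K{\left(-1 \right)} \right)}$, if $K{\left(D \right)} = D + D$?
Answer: $8$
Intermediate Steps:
$K{\left(D \right)} = 2 D$
$M{\left(L \right)} = L + L^{2}$ ($M{\left(L \right)} = L^{2} + L = L + L^{2}$)
$4 M{\left(K{\left(-1 \right)} \right)} = 4 \cdot 2 \left(-1\right) \left(1 + 2 \left(-1\right)\right) = 4 \left(- 2 \left(1 - 2\right)\right) = 4 \left(\left(-2\right) \left(-1\right)\right) = 4 \cdot 2 = 8$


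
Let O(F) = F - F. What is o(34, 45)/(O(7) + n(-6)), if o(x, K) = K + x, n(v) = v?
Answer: -79/6 ≈ -13.167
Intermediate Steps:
O(F) = 0
o(34, 45)/(O(7) + n(-6)) = (45 + 34)/(0 - 6) = 79/(-6) = 79*(-⅙) = -79/6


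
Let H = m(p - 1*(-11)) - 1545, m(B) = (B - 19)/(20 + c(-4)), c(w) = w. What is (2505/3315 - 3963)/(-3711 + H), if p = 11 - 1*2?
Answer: 14010496/18584995 ≈ 0.75386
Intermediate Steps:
p = 9 (p = 11 - 2 = 9)
m(B) = -19/16 + B/16 (m(B) = (B - 19)/(20 - 4) = (-19 + B)/16 = (-19 + B)*(1/16) = -19/16 + B/16)
H = -24719/16 (H = (-19/16 + (9 - 1*(-11))/16) - 1545 = (-19/16 + (9 + 11)/16) - 1545 = (-19/16 + (1/16)*20) - 1545 = (-19/16 + 5/4) - 1545 = 1/16 - 1545 = -24719/16 ≈ -1544.9)
(2505/3315 - 3963)/(-3711 + H) = (2505/3315 - 3963)/(-3711 - 24719/16) = (2505*(1/3315) - 3963)/(-84095/16) = (167/221 - 3963)*(-16/84095) = -875656/221*(-16/84095) = 14010496/18584995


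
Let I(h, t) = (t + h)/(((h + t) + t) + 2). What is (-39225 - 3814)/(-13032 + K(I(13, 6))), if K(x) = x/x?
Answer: 43039/13031 ≈ 3.3028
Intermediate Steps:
I(h, t) = (h + t)/(2 + h + 2*t) (I(h, t) = (h + t)/((h + 2*t) + 2) = (h + t)/(2 + h + 2*t))
K(x) = 1
(-39225 - 3814)/(-13032 + K(I(13, 6))) = (-39225 - 3814)/(-13032 + 1) = -43039/(-13031) = -43039*(-1/13031) = 43039/13031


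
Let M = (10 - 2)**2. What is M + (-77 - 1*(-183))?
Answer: 170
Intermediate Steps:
M = 64 (M = 8**2 = 64)
M + (-77 - 1*(-183)) = 64 + (-77 - 1*(-183)) = 64 + (-77 + 183) = 64 + 106 = 170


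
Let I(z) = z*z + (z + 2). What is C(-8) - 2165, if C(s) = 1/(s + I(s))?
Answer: -108249/50 ≈ -2165.0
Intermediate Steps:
I(z) = 2 + z + z**2 (I(z) = z**2 + (2 + z) = 2 + z + z**2)
C(s) = 1/(2 + s**2 + 2*s) (C(s) = 1/(s + (2 + s + s**2)) = 1/(2 + s**2 + 2*s))
C(-8) - 2165 = 1/(2 + (-8)**2 + 2*(-8)) - 2165 = 1/(2 + 64 - 16) - 2165 = 1/50 - 2165 = -108249/50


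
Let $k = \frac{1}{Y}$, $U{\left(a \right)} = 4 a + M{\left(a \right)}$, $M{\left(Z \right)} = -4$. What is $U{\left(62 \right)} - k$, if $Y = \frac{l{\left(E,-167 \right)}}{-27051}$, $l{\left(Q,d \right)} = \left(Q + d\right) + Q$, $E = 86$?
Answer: $\frac{28271}{5} \approx 5654.2$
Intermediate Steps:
$l{\left(Q,d \right)} = d + 2 Q$
$Y = - \frac{5}{27051}$ ($Y = \frac{-167 + 2 \cdot 86}{-27051} = \left(-167 + 172\right) \left(- \frac{1}{27051}\right) = 5 \left(- \frac{1}{27051}\right) = - \frac{5}{27051} \approx -0.00018484$)
$U{\left(a \right)} = -4 + 4 a$ ($U{\left(a \right)} = 4 a - 4 = -4 + 4 a$)
$k = - \frac{27051}{5}$ ($k = \frac{1}{- \frac{5}{27051}} = - \frac{27051}{5} \approx -5410.2$)
$U{\left(62 \right)} - k = \left(-4 + 4 \cdot 62\right) - - \frac{27051}{5} = \left(-4 + 248\right) + \frac{27051}{5} = 244 + \frac{27051}{5} = \frac{28271}{5}$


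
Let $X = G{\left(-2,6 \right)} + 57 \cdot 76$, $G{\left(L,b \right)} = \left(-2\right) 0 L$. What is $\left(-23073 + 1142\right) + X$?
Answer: $-17599$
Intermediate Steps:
$G{\left(L,b \right)} = 0$ ($G{\left(L,b \right)} = 0 L = 0$)
$X = 4332$ ($X = 0 + 57 \cdot 76 = 0 + 4332 = 4332$)
$\left(-23073 + 1142\right) + X = \left(-23073 + 1142\right) + 4332 = -21931 + 4332 = -17599$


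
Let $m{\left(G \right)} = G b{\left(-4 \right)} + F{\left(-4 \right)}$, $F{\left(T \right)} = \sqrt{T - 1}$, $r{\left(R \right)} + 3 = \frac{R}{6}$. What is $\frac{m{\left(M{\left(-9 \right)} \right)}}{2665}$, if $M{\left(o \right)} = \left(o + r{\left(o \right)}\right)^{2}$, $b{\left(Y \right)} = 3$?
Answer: $\frac{2187}{10660} + \frac{i \sqrt{5}}{2665} \approx 0.20516 + 0.00083905 i$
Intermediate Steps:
$r{\left(R \right)} = -3 + \frac{R}{6}$
$F{\left(T \right)} = \sqrt{-1 + T}$
$M{\left(o \right)} = \left(-3 + \frac{7 o}{6}\right)^{2}$ ($M{\left(o \right)} = \left(o + \left(-3 + \frac{o}{6}\right)\right)^{2} = \left(-3 + \frac{7 o}{6}\right)^{2}$)
$m{\left(G \right)} = 3 G + i \sqrt{5}$ ($m{\left(G \right)} = G 3 + \sqrt{-1 - 4} = 3 G + \sqrt{-5} = 3 G + i \sqrt{5}$)
$\frac{m{\left(M{\left(-9 \right)} \right)}}{2665} = \frac{3 \frac{\left(-18 + 7 \left(-9\right)\right)^{2}}{36} + i \sqrt{5}}{2665} = \left(3 \frac{\left(-18 - 63\right)^{2}}{36} + i \sqrt{5}\right) \frac{1}{2665} = \left(3 \frac{\left(-81\right)^{2}}{36} + i \sqrt{5}\right) \frac{1}{2665} = \left(3 \cdot \frac{1}{36} \cdot 6561 + i \sqrt{5}\right) \frac{1}{2665} = \left(3 \cdot \frac{729}{4} + i \sqrt{5}\right) \frac{1}{2665} = \left(\frac{2187}{4} + i \sqrt{5}\right) \frac{1}{2665} = \frac{2187}{10660} + \frac{i \sqrt{5}}{2665}$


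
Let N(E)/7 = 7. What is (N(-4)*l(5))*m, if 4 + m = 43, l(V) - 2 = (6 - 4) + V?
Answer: 17199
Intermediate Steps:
l(V) = 4 + V (l(V) = 2 + ((6 - 4) + V) = 2 + (2 + V) = 4 + V)
N(E) = 49 (N(E) = 7*7 = 49)
m = 39 (m = -4 + 43 = 39)
(N(-4)*l(5))*m = (49*(4 + 5))*39 = (49*9)*39 = 441*39 = 17199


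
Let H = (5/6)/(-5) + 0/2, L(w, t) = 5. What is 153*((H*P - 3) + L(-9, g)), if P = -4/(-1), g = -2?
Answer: 204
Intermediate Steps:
P = 4 (P = -4*(-1) = 4)
H = -⅙ (H = (5*(⅙))*(-⅕) + 0*(½) = (⅚)*(-⅕) + 0 = -⅙ + 0 = -⅙ ≈ -0.16667)
153*((H*P - 3) + L(-9, g)) = 153*((-⅙*4 - 3) + 5) = 153*((-⅔ - 3) + 5) = 153*(-11/3 + 5) = 153*(4/3) = 204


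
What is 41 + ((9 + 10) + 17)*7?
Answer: 293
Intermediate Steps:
41 + ((9 + 10) + 17)*7 = 41 + (19 + 17)*7 = 41 + 36*7 = 41 + 252 = 293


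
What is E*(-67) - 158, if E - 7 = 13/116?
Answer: -73603/116 ≈ -634.51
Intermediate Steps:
E = 825/116 (E = 7 + 13/116 = 825/116 ≈ 7.1121)
E*(-67) - 158 = (825/116)*(-67) - 158 = -55275/116 - 158 = -73603/116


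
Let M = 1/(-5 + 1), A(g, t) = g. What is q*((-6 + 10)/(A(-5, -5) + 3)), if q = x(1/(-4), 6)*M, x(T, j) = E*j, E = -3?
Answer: -9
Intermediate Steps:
x(T, j) = -3*j
M = -¼ (M = 1/(-4) = -¼ ≈ -0.25000)
q = 9/2 (q = -3*6*(-¼) = -18*(-¼) = 9/2 ≈ 4.5000)
q*((-6 + 10)/(A(-5, -5) + 3)) = 9*((-6 + 10)/(-5 + 3))/2 = 9*(4/(-2))/2 = 9*(4*(-½))/2 = (9/2)*(-2) = -9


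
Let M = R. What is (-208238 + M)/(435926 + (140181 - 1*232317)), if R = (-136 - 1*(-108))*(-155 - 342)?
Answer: -97161/171895 ≈ -0.56523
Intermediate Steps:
R = 13916 (R = (-136 + 108)*(-497) = -28*(-497) = 13916)
M = 13916
(-208238 + M)/(435926 + (140181 - 1*232317)) = (-208238 + 13916)/(435926 + (140181 - 1*232317)) = -194322/(435926 + (140181 - 232317)) = -194322/(435926 - 92136) = -194322/343790 = -194322*1/343790 = -97161/171895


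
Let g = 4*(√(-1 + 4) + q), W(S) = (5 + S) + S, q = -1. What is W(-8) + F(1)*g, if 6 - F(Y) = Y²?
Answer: -31 + 20*√3 ≈ 3.6410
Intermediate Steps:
F(Y) = 6 - Y²
W(S) = 5 + 2*S
g = -4 + 4*√3 (g = 4*(√(-1 + 4) - 1) = 4*(√3 - 1) = 4*(-1 + √3) = -4 + 4*√3 ≈ 2.9282)
W(-8) + F(1)*g = (5 + 2*(-8)) + (6 - 1*1²)*(-4 + 4*√3) = (5 - 16) + (6 - 1*1)*(-4 + 4*√3) = -11 + (6 - 1)*(-4 + 4*√3) = -11 + 5*(-4 + 4*√3) = -11 + (-20 + 20*√3) = -31 + 20*√3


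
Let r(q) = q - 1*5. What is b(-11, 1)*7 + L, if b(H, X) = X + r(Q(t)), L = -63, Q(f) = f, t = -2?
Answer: -105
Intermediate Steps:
r(q) = -5 + q (r(q) = q - 5 = -5 + q)
b(H, X) = -7 + X (b(H, X) = X + (-5 - 2) = X - 7 = -7 + X)
b(-11, 1)*7 + L = (-7 + 1)*7 - 63 = -6*7 - 63 = -42 - 63 = -105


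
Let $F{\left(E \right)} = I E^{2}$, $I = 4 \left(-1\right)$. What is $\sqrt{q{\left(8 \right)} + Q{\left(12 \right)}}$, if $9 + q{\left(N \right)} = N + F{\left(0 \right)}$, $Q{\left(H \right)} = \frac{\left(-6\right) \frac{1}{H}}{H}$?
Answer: $\frac{5 i \sqrt{6}}{12} \approx 1.0206 i$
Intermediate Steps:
$I = -4$
$Q{\left(H \right)} = - \frac{6}{H^{2}}$
$F{\left(E \right)} = - 4 E^{2}$
$q{\left(N \right)} = -9 + N$ ($q{\left(N \right)} = -9 + \left(N - 4 \cdot 0^{2}\right) = -9 + \left(N - 0\right) = -9 + \left(N + 0\right) = -9 + N$)
$\sqrt{q{\left(8 \right)} + Q{\left(12 \right)}} = \sqrt{\left(-9 + 8\right) - \frac{6}{144}} = \sqrt{-1 - \frac{1}{24}} = \sqrt{- \frac{25}{24}} = \frac{5 i \sqrt{6}}{12}$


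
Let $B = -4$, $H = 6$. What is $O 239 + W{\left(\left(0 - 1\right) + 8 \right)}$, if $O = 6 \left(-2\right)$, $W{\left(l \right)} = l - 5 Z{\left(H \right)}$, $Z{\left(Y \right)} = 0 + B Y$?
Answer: $-2741$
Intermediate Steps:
$Z{\left(Y \right)} = - 4 Y$ ($Z{\left(Y \right)} = 0 - 4 Y = - 4 Y$)
$W{\left(l \right)} = 120 + l$ ($W{\left(l \right)} = l - 5 \left(\left(-4\right) 6\right) = l - -120 = l + 120 = 120 + l$)
$O = -12$
$O 239 + W{\left(\left(0 - 1\right) + 8 \right)} = \left(-12\right) 239 + \left(120 + \left(\left(0 - 1\right) + 8\right)\right) = -2868 + \left(120 + \left(-1 + 8\right)\right) = -2868 + \left(120 + 7\right) = -2868 + 127 = -2741$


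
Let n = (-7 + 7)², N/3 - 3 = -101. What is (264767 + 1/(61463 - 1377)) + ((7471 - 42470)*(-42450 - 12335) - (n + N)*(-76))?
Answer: 115224677266869/60086 ≈ 1.9177e+9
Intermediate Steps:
N = -294 (N = 9 + 3*(-101) = 9 - 303 = -294)
n = 0 (n = 0² = 0)
(264767 + 1/(61463 - 1377)) + ((7471 - 42470)*(-42450 - 12335) - (n + N)*(-76)) = (264767 + 1/(61463 - 1377)) + ((7471 - 42470)*(-42450 - 12335) - (0 - 294)*(-76)) = (264767 + 1/60086) + (-34999*(-54785) - (-294)*(-76)) = (264767 + 1/60086) + (1917420215 - 1*22344) = 15908789963/60086 + (1917420215 - 22344) = 15908789963/60086 + 1917397871 = 115224677266869/60086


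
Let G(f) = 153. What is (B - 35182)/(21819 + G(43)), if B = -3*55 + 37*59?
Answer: -8291/5493 ≈ -1.5094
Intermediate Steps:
B = 2018 (B = -165 + 2183 = 2018)
(B - 35182)/(21819 + G(43)) = (2018 - 35182)/(21819 + 153) = -33164/21972 = -33164*1/21972 = -8291/5493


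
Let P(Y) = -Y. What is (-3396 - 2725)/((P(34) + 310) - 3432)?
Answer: 6121/3156 ≈ 1.9395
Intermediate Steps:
(-3396 - 2725)/((P(34) + 310) - 3432) = (-3396 - 2725)/((-1*34 + 310) - 3432) = -6121/((-34 + 310) - 3432) = -6121/(276 - 3432) = -6121/(-3156) = -6121*(-1/3156) = 6121/3156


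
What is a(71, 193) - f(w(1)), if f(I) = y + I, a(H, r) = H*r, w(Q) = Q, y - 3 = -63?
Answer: 13762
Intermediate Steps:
y = -60 (y = 3 - 63 = -60)
f(I) = -60 + I
a(71, 193) - f(w(1)) = 71*193 - (-60 + 1) = 13703 - 1*(-59) = 13703 + 59 = 13762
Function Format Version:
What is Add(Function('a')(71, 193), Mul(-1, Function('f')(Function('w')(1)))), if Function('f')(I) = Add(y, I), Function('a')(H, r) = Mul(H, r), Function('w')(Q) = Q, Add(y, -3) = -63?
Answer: 13762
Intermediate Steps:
y = -60 (y = Add(3, -63) = -60)
Function('f')(I) = Add(-60, I)
Add(Function('a')(71, 193), Mul(-1, Function('f')(Function('w')(1)))) = Add(Mul(71, 193), Mul(-1, Add(-60, 1))) = Add(13703, Mul(-1, -59)) = Add(13703, 59) = 13762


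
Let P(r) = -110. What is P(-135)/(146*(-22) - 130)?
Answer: 55/1671 ≈ 0.032914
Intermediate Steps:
P(-135)/(146*(-22) - 130) = -110/(146*(-22) - 130) = -110/(-3212 - 130) = -110/(-3342) = -110*(-1/3342) = 55/1671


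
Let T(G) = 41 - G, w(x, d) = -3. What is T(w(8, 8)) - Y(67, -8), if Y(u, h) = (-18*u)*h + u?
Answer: -9671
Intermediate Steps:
Y(u, h) = u - 18*h*u (Y(u, h) = -18*h*u + u = u - 18*h*u)
T(w(8, 8)) - Y(67, -8) = (41 - 1*(-3)) - 67*(1 - 18*(-8)) = (41 + 3) - 67*(1 + 144) = 44 - 67*145 = 44 - 1*9715 = 44 - 9715 = -9671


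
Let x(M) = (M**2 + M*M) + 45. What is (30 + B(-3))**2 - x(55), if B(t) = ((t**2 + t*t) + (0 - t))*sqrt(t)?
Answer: -6518 + 1260*I*sqrt(3) ≈ -6518.0 + 2182.4*I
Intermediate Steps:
B(t) = sqrt(t)*(-t + 2*t**2) (B(t) = ((t**2 + t**2) - t)*sqrt(t) = (2*t**2 - t)*sqrt(t) = (-t + 2*t**2)*sqrt(t) = sqrt(t)*(-t + 2*t**2))
x(M) = 45 + 2*M**2 (x(M) = (M**2 + M**2) + 45 = 2*M**2 + 45 = 45 + 2*M**2)
(30 + B(-3))**2 - x(55) = (30 + (-3)**(3/2)*(-1 + 2*(-3)))**2 - (45 + 2*55**2) = (30 + (-3*I*sqrt(3))*(-1 - 6))**2 - (45 + 2*3025) = (30 - 3*I*sqrt(3)*(-7))**2 - (45 + 6050) = (30 + 21*I*sqrt(3))**2 - 1*6095 = (30 + 21*I*sqrt(3))**2 - 6095 = -6095 + (30 + 21*I*sqrt(3))**2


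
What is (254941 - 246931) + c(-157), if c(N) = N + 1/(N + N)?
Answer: 2465841/314 ≈ 7853.0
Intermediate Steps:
c(N) = N + 1/(2*N)
(254941 - 246931) + c(-157) = (254941 - 246931) + (-157 + (1/2)/(-157)) = 8010 + (-157 + (1/2)*(-1/157)) = 8010 + (-157 - 1/314) = 8010 - 49299/314 = 2465841/314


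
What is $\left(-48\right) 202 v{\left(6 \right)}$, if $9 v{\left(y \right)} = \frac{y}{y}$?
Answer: $- \frac{3232}{3} \approx -1077.3$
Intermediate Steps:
$v{\left(y \right)} = \frac{1}{9}$ ($v{\left(y \right)} = \frac{y \frac{1}{y}}{9} = \frac{1}{9} \cdot 1 = \frac{1}{9}$)
$\left(-48\right) 202 v{\left(6 \right)} = \left(-48\right) 202 \cdot \frac{1}{9} = \left(-9696\right) \frac{1}{9} = - \frac{3232}{3}$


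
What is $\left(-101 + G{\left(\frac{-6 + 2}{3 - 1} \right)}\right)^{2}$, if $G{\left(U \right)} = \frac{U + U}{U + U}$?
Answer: $10000$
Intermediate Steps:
$G{\left(U \right)} = 1$ ($G{\left(U \right)} = \frac{2 U}{2 U} = 2 U \frac{1}{2 U} = 1$)
$\left(-101 + G{\left(\frac{-6 + 2}{3 - 1} \right)}\right)^{2} = \left(-101 + 1\right)^{2} = \left(-100\right)^{2} = 10000$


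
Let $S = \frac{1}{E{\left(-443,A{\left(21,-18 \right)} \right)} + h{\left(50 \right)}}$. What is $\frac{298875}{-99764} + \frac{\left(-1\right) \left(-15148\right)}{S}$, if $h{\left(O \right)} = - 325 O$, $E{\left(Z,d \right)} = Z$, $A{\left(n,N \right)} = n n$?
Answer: $- \frac{25226880425771}{99764} \approx -2.5287 \cdot 10^{8}$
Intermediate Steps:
$A{\left(n,N \right)} = n^{2}$
$S = - \frac{1}{16693}$ ($S = \frac{1}{-443 - 16250} = \frac{1}{-16693} = - \frac{1}{16693} \approx -5.9905 \cdot 10^{-5}$)
$\frac{298875}{-99764} + \frac{\left(-1\right) \left(-15148\right)}{S} = \frac{298875}{-99764} + \frac{\left(-1\right) \left(-15148\right)}{- \frac{1}{16693}} = 298875 \left(- \frac{1}{99764}\right) + 15148 \left(-16693\right) = - \frac{298875}{99764} - 252865564 = - \frac{25226880425771}{99764}$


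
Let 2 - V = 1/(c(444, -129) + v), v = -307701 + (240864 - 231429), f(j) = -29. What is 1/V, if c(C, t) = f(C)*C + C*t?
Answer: 368418/736837 ≈ 0.50000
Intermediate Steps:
c(C, t) = -29*C + C*t
v = -298266 (v = -307701 + 9435 = -298266)
V = 736837/368418 (V = 2 - 1/(444*(-29 - 129) - 298266) = 2 - 1/(444*(-158) - 298266) = 2 - 1/(-70152 - 298266) = 2 - 1/(-368418) = 2 - 1*(-1/368418) = 2 + 1/368418 = 736837/368418 ≈ 2.0000)
1/V = 1/(736837/368418) = 368418/736837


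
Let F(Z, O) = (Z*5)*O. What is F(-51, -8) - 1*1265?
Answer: 775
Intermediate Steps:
F(Z, O) = 5*O*Z (F(Z, O) = (5*Z)*O = 5*O*Z)
F(-51, -8) - 1*1265 = 5*(-8)*(-51) - 1*1265 = 2040 - 1265 = 775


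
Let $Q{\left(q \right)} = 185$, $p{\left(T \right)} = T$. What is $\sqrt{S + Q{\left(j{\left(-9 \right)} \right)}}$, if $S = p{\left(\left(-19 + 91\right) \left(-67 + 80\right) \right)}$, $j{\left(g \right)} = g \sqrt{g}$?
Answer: $\sqrt{1121} \approx 33.481$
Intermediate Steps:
$j{\left(g \right)} = g^{\frac{3}{2}}$
$S = 936$ ($S = \left(-19 + 91\right) \left(-67 + 80\right) = 72 \cdot 13 = 936$)
$\sqrt{S + Q{\left(j{\left(-9 \right)} \right)}} = \sqrt{936 + 185} = \sqrt{1121}$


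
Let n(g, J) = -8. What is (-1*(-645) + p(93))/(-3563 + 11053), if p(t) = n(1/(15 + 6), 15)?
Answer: 91/1070 ≈ 0.085047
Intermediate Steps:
p(t) = -8
(-1*(-645) + p(93))/(-3563 + 11053) = (-1*(-645) - 8)/(-3563 + 11053) = (645 - 8)/7490 = 637*(1/7490) = 91/1070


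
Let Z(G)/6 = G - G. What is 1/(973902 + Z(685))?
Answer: 1/973902 ≈ 1.0268e-6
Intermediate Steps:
Z(G) = 0 (Z(G) = 6*(G - G) = 6*0 = 0)
1/(973902 + Z(685)) = 1/(973902 + 0) = 1/973902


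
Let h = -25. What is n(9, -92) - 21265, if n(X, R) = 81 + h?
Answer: -21209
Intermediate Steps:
n(X, R) = 56 (n(X, R) = 81 - 25 = 56)
n(9, -92) - 21265 = 56 - 21265 = -21209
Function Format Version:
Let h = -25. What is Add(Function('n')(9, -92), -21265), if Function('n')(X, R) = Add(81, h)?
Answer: -21209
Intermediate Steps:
Function('n')(X, R) = 56 (Function('n')(X, R) = Add(81, -25) = 56)
Add(Function('n')(9, -92), -21265) = Add(56, -21265) = -21209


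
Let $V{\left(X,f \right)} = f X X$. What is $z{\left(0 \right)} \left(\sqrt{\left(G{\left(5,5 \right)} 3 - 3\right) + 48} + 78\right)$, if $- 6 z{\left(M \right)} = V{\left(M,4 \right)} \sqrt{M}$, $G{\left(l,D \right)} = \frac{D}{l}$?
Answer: $0$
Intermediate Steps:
$V{\left(X,f \right)} = f X^{2}$ ($V{\left(X,f \right)} = X f X = f X^{2}$)
$z{\left(M \right)} = - \frac{2 M^{\frac{5}{2}}}{3}$ ($z{\left(M \right)} = - \frac{4 M^{2} \sqrt{M}}{6} = - \frac{4 M^{\frac{5}{2}}}{6} = - \frac{2 M^{\frac{5}{2}}}{3}$)
$z{\left(0 \right)} \left(\sqrt{\left(G{\left(5,5 \right)} 3 - 3\right) + 48} + 78\right) = - \frac{2 \cdot 0^{\frac{5}{2}}}{3} \left(\sqrt{\left(\frac{5}{5} \cdot 3 - 3\right) + 48} + 78\right) = \left(- \frac{2}{3}\right) 0 \left(\sqrt{\left(5 \cdot \frac{1}{5} \cdot 3 - 3\right) + 48} + 78\right) = 0 \left(\sqrt{\left(1 \cdot 3 - 3\right) + 48} + 78\right) = 0 \left(\sqrt{\left(3 - 3\right) + 48} + 78\right) = 0 \left(\sqrt{0 + 48} + 78\right) = 0 \left(\sqrt{48} + 78\right) = 0 \left(4 \sqrt{3} + 78\right) = 0 \left(78 + 4 \sqrt{3}\right) = 0$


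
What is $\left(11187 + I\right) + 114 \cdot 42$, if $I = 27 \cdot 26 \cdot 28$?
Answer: $35631$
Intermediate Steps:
$I = 19656$ ($I = 702 \cdot 28 = 19656$)
$\left(11187 + I\right) + 114 \cdot 42 = \left(11187 + 19656\right) + 114 \cdot 42 = 30843 + 4788 = 35631$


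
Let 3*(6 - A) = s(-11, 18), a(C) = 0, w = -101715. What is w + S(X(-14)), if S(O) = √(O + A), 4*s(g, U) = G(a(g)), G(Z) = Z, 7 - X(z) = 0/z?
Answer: -101715 + √13 ≈ -1.0171e+5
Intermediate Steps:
X(z) = 7 (X(z) = 7 - 0/z = 7 - 1*0 = 7 + 0 = 7)
s(g, U) = 0 (s(g, U) = (¼)*0 = 0)
A = 6 (A = 6 - ⅓*0 = 6 + 0 = 6)
S(O) = √(6 + O) (S(O) = √(O + 6) = √(6 + O))
w + S(X(-14)) = -101715 + √(6 + 7) = -101715 + √13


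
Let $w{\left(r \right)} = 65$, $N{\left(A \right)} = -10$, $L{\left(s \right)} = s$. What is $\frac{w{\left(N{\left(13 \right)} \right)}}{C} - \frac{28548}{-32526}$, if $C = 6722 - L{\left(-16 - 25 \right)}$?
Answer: $\frac{834121}{940057} \approx 0.88731$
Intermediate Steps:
$C = 6763$ ($C = 6722 - \left(-16 - 25\right) = 6722 - -41 = 6722 + 41 = 6763$)
$\frac{w{\left(N{\left(13 \right)} \right)}}{C} - \frac{28548}{-32526} = \frac{65}{6763} - \frac{28548}{-32526} = 65 \cdot \frac{1}{6763} - - \frac{122}{139} = \frac{65}{6763} + \frac{122}{139} = \frac{834121}{940057}$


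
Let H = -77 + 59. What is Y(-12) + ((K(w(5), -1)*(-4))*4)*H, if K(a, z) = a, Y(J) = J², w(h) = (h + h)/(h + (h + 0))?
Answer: 432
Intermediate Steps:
w(h) = 1 (w(h) = (2*h)/(h + h) = (2*h)/((2*h)) = (2*h)*(1/(2*h)) = 1)
H = -18
Y(-12) + ((K(w(5), -1)*(-4))*4)*H = (-12)² + ((1*(-4))*4)*(-18) = 144 - 4*4*(-18) = 144 - 16*(-18) = 144 + 288 = 432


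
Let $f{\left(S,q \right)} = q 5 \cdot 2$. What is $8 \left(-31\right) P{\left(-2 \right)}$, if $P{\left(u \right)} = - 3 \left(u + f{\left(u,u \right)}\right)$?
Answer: $-16368$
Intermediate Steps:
$f{\left(S,q \right)} = 10 q$ ($f{\left(S,q \right)} = 5 q 2 = 10 q$)
$P{\left(u \right)} = - 33 u$ ($P{\left(u \right)} = - 3 \left(u + 10 u\right) = - 3 \cdot 11 u = - 33 u$)
$8 \left(-31\right) P{\left(-2 \right)} = 8 \left(-31\right) \left(\left(-33\right) \left(-2\right)\right) = \left(-248\right) 66 = -16368$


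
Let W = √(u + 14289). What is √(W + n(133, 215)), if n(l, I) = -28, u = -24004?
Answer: √(-28 + I*√9715) ≈ 6.1018 + 8.0766*I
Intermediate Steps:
W = I*√9715 (W = √(-24004 + 14289) = √(-9715) = I*√9715 ≈ 98.565*I)
√(W + n(133, 215)) = √(I*√9715 - 28) = √(-28 + I*√9715)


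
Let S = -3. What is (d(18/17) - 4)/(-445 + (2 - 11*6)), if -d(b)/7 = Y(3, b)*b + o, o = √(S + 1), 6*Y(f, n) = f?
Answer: 131/8653 + 7*I*√2/509 ≈ 0.015139 + 0.019449*I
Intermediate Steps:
Y(f, n) = f/6
o = I*√2 (o = √(-3 + 1) = √(-2) = I*√2 ≈ 1.4142*I)
d(b) = -7*b/2 - 7*I*√2 (d(b) = -7*(((⅙)*3)*b + I*√2) = -7*(b/2 + I*√2) = -7*b/2 - 7*I*√2)
(d(18/17) - 4)/(-445 + (2 - 11*6)) = ((-63/17 - 7*I*√2) - 4)/(-445 + (2 - 11*6)) = ((-63/17 - 7*I*√2) - 4)/(-445 + (2 - 66)) = ((-7/2*18/17 - 7*I*√2) - 4)/(-445 - 64) = ((-63/17 - 7*I*√2) - 4)/(-509) = (-131/17 - 7*I*√2)*(-1/509) = 131/8653 + 7*I*√2/509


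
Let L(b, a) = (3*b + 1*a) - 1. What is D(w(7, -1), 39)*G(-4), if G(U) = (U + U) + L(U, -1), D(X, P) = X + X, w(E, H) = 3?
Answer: -132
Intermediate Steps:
D(X, P) = 2*X
L(b, a) = -1 + a + 3*b (L(b, a) = (3*b + a) - 1 = (a + 3*b) - 1 = -1 + a + 3*b)
G(U) = -2 + 5*U (G(U) = (U + U) + (-1 - 1 + 3*U) = 2*U + (-2 + 3*U) = -2 + 5*U)
D(w(7, -1), 39)*G(-4) = (2*3)*(-2 + 5*(-4)) = 6*(-2 - 20) = 6*(-22) = -132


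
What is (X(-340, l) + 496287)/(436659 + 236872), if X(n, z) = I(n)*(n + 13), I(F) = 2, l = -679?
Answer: 495633/673531 ≈ 0.73587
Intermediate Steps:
X(n, z) = 26 + 2*n (X(n, z) = 2*(n + 13) = 2*(13 + n) = 26 + 2*n)
(X(-340, l) + 496287)/(436659 + 236872) = ((26 + 2*(-340)) + 496287)/(436659 + 236872) = ((26 - 680) + 496287)/673531 = (-654 + 496287)*(1/673531) = 495633*(1/673531) = 495633/673531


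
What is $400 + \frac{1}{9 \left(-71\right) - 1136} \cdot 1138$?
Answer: $\frac{708862}{1775} \approx 399.36$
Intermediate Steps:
$400 + \frac{1}{9 \left(-71\right) - 1136} \cdot 1138 = 400 + \frac{1}{-639 - 1136} \cdot 1138 = 400 + \frac{1}{-1775} \cdot 1138 = 400 - \frac{1138}{1775} = \frac{708862}{1775}$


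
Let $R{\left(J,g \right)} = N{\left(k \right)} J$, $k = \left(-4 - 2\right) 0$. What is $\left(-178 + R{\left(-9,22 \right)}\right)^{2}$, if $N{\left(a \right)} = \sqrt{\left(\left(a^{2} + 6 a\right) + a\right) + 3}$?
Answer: $31927 + 3204 \sqrt{3} \approx 37477.0$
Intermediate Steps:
$k = 0$ ($k = \left(-6\right) 0 = 0$)
$N{\left(a \right)} = \sqrt{3 + a^{2} + 7 a}$ ($N{\left(a \right)} = \sqrt{\left(a^{2} + 7 a\right) + 3} = \sqrt{3 + a^{2} + 7 a}$)
$R{\left(J,g \right)} = J \sqrt{3}$ ($R{\left(J,g \right)} = \sqrt{3 + 0^{2} + 7 \cdot 0} J = \sqrt{3 + 0 + 0} J = \sqrt{3} J = J \sqrt{3}$)
$\left(-178 + R{\left(-9,22 \right)}\right)^{2} = \left(-178 - 9 \sqrt{3}\right)^{2}$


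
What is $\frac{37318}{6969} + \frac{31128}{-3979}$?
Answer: $- \frac{2975770}{1205637} \approx -2.4682$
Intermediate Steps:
$\frac{37318}{6969} + \frac{31128}{-3979} = 37318 \cdot \frac{1}{6969} + 31128 \left(- \frac{1}{3979}\right) = \frac{37318}{6969} - \frac{31128}{3979} = - \frac{2975770}{1205637}$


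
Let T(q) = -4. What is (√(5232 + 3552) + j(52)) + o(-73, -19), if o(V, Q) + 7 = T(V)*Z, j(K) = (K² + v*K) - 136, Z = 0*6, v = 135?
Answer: 9581 + 12*√61 ≈ 9674.7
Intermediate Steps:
Z = 0
j(K) = -136 + K² + 135*K (j(K) = (K² + 135*K) - 136 = -136 + K² + 135*K)
o(V, Q) = -7 (o(V, Q) = -7 - 4*0 = -7 + 0 = -7)
(√(5232 + 3552) + j(52)) + o(-73, -19) = (√(5232 + 3552) + (-136 + 52² + 135*52)) - 7 = (√8784 + (-136 + 2704 + 7020)) - 7 = (12*√61 + 9588) - 7 = (9588 + 12*√61) - 7 = 9581 + 12*√61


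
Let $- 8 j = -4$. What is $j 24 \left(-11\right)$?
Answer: $-132$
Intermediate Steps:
$j = \frac{1}{2}$ ($j = \left(- \frac{1}{8}\right) \left(-4\right) = \frac{1}{2} \approx 0.5$)
$j 24 \left(-11\right) = \frac{1}{2} \cdot 24 \left(-11\right) = 12 \left(-11\right) = -132$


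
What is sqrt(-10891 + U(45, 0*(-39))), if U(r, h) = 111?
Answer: 14*I*sqrt(55) ≈ 103.83*I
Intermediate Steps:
sqrt(-10891 + U(45, 0*(-39))) = sqrt(-10891 + 111) = sqrt(-10780) = 14*I*sqrt(55)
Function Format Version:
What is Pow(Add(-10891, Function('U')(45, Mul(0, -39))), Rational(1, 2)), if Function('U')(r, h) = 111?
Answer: Mul(14, I, Pow(55, Rational(1, 2))) ≈ Mul(103.83, I)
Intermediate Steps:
Pow(Add(-10891, Function('U')(45, Mul(0, -39))), Rational(1, 2)) = Pow(Add(-10891, 111), Rational(1, 2)) = Pow(-10780, Rational(1, 2)) = Mul(14, I, Pow(55, Rational(1, 2)))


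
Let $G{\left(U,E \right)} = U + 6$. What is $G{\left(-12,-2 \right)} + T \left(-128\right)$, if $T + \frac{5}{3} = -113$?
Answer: $\frac{44014}{3} \approx 14671.0$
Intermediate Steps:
$T = - \frac{344}{3}$ ($T = - \frac{5}{3} - 113 = - \frac{344}{3} \approx -114.67$)
$G{\left(U,E \right)} = 6 + U$
$G{\left(-12,-2 \right)} + T \left(-128\right) = \left(6 - 12\right) - - \frac{44032}{3} = -6 + \frac{44032}{3} = \frac{44014}{3}$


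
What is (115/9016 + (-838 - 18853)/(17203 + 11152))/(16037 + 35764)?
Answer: -2525699/191925467720 ≈ -1.3160e-5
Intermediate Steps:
(115/9016 + (-838 - 18853)/(17203 + 11152))/(16037 + 35764) = (115*(1/9016) - 19691/28355)/51801 = (5/392 - 19691*1/28355)*(1/51801) = (5/392 - 19691/28355)*(1/51801) = -7577097/11115160*1/51801 = -2525699/191925467720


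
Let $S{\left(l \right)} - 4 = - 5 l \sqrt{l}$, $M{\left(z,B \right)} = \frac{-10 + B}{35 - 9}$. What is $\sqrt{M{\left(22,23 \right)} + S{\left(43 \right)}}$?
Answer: $\frac{\sqrt{18 - 860 \sqrt{43}}}{2} \approx 37.488 i$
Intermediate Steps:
$M{\left(z,B \right)} = - \frac{5}{13} + \frac{B}{26}$ ($M{\left(z,B \right)} = \frac{-10 + B}{26} = \left(-10 + B\right) \frac{1}{26} = - \frac{5}{13} + \frac{B}{26}$)
$S{\left(l \right)} = 4 - 5 l^{\frac{3}{2}}$ ($S{\left(l \right)} = 4 + - 5 l \sqrt{l} = 4 - 5 l^{\frac{3}{2}}$)
$\sqrt{M{\left(22,23 \right)} + S{\left(43 \right)}} = \sqrt{\left(- \frac{5}{13} + \frac{1}{26} \cdot 23\right) + \left(4 - 5 \cdot 43^{\frac{3}{2}}\right)} = \sqrt{\left(- \frac{5}{13} + \frac{23}{26}\right) + \left(4 - 5 \cdot 43 \sqrt{43}\right)} = \sqrt{\frac{1}{2} + \left(4 - 215 \sqrt{43}\right)} = \sqrt{\frac{9}{2} - 215 \sqrt{43}}$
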